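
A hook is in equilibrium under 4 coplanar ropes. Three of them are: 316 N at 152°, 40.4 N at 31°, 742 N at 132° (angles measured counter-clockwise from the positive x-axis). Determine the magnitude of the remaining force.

Sum the known components: ΣF_x = -740.9 N, ΣF_y = 720.6 N.
For equilibrium the remaining force must supply (−ΣF_x, −ΣF_y) = (740.9, -720.6) N.
Magnitude = √((740.9)² + (-720.6)²) = 1034 N; direction = atan2(-720.6, 740.9) = 315.8°.

F ≈ 1030 N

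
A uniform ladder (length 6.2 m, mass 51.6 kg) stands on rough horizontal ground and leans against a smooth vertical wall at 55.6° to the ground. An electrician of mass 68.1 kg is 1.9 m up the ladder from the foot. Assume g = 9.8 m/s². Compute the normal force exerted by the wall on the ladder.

N_wall ≈ 313 N

Torques about the foot: N_wall · 6.2 sin 55.6° = 51.6×9.8×3.1 cos 55.6° + 68.1×9.8×1.9 cos 55.6° → N_wall = 313.16 N.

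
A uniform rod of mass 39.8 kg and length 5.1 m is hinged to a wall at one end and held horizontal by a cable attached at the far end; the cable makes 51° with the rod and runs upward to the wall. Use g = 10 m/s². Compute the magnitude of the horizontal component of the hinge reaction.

H_x ≈ 161 N

Take torques about the hinge: T sin 51° · 5.1 = 39.8×10×2.55 = 1014.9 N·m.
So T = 1014.9 / (0.7771 × 5.1) = 256.07 N.
ΣF_x = 0: H_x = T cos 51° = 161.15 N.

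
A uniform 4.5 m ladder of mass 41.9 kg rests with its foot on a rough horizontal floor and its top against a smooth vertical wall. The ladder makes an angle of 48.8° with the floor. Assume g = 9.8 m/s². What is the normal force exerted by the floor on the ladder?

ΣF_y = 0: N_floor = 41.9×9.8 = 410.62 N.

N_floor ≈ 411 N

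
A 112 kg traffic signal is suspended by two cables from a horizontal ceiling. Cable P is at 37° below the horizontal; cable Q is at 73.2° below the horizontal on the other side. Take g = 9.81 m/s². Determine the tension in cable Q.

T_Q ≈ 935 N

Weight W = 112 × 9.81 = 1099 N acts straight down.
Horizontal: T_P cos 37° = T_Q cos 73.2°  →  T_P = 0.3619 T_Q.
Vertical: T_P sin 37° + T_Q sin 73.2° = 1099.
Substituting the horizontal relation into the vertical equation gives 1.175 T_Q = 1099, so T_Q = 935 N.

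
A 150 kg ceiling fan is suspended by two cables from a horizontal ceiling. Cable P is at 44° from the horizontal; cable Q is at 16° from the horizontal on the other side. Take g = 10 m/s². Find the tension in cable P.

T_P ≈ 1660 N

Weight W = 150 × 10 = 1500 N acts straight down.
Horizontal: T_P cos 44° = T_Q cos 16°  →  T_Q = 0.7483 T_P.
Vertical: T_P sin 44° + T_Q sin 16° = 1500.
Substituting the horizontal relation into the vertical equation gives 0.9009 T_P = 1500, so T_P = 1665 N.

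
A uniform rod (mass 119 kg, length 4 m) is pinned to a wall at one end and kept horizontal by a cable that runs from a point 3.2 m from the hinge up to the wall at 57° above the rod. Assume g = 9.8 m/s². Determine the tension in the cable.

Take torques about the hinge: T sin 57° · 3.2 = 119×9.8×2 = 2332.4 N·m.
So T = 2332.4 / (0.8387 × 3.2) = 869.08 N.

T ≈ 869 N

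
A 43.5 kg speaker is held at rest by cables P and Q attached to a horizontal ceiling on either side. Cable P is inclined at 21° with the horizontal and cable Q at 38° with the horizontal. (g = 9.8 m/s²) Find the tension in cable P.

T_P ≈ 392 N

Weight W = 43.5 × 9.8 = 426.3 N acts straight down.
Horizontal: T_P cos 21° = T_Q cos 38°  →  T_Q = 1.185 T_P.
Vertical: T_P sin 21° + T_Q sin 38° = 426.3.
Substituting the horizontal relation into the vertical equation gives 1.088 T_P = 426.3, so T_P = 391.9 N.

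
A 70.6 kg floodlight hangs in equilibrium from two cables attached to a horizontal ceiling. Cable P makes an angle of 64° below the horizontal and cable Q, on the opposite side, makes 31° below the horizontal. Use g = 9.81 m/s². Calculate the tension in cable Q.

T_Q ≈ 305 N

Weight W = 70.6 × 9.81 = 692.6 N acts straight down.
Horizontal: T_P cos 64° = T_Q cos 31°  →  T_P = 1.955 T_Q.
Vertical: T_P sin 64° + T_Q sin 31° = 692.6.
Substituting the horizontal relation into the vertical equation gives 2.272 T_Q = 692.6, so T_Q = 304.8 N.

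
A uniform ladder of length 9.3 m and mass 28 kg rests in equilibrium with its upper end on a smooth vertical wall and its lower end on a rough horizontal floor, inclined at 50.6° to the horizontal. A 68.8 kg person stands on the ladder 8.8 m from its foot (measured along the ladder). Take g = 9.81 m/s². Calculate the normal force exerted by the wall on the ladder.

N_wall ≈ 637 N

Torques about the foot: N_wall · 9.3 sin 50.6° = 28×9.81×4.65 cos 50.6° + 68.8×9.81×8.8 cos 50.6° → N_wall = 637.4 N.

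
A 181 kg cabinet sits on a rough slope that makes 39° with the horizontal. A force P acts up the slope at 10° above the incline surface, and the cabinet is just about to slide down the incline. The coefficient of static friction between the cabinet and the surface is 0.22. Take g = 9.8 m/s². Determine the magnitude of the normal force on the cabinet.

N ≈ 1230 N

On the verge of sliding down the incline, friction equals μN and acts up the slope.
Perpendicular: N + P sin 10° = W cos 39° = 1379 N.
Along incline: P cos 10° + μN = W sin 39° with W sin 39° = 1116 N.
Solving the pair for P and N: P = 858.9 N, N = 1229 N (and f = μN = 270.5 N).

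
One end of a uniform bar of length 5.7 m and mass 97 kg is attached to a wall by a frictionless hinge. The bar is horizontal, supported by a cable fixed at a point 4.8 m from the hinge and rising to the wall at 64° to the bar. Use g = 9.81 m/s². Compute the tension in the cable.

Take torques about the hinge: T sin 64° · 4.8 = 97×9.81×2.85 = 2712 N·m.
So T = 2712 / (0.8988 × 4.8) = 628.61 N.

T ≈ 629 N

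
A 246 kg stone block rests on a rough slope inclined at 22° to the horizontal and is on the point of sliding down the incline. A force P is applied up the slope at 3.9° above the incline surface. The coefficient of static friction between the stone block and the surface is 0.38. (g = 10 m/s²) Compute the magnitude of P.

P ≈ 56.4 N

On the verge of sliding down the incline, friction equals μN and acts up the slope.
Perpendicular: N + P sin 3.9° = W cos 22° = 2281 N.
Along incline: P cos 3.9° + μN = W sin 22° with W sin 22° = 921.5 N.
Solving the pair for P and N: P = 56.39 N, N = 2277 N (and f = μN = 865.3 N).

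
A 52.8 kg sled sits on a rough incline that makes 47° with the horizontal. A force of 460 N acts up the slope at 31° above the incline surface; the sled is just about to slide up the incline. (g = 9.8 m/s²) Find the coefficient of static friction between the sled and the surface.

On the verge of sliding up the incline, friction is at its maximum μN and acts down the slope.
Perpendicular to incline: N = W cos 47° − P sin 31° = 352.9 − 236.9 = 116 N.
Along incline: P cos 31° − μN = W sin 47° → μ = −(W sin 47° − P cos 31°) / N = 0.1368.

μ ≈ 0.137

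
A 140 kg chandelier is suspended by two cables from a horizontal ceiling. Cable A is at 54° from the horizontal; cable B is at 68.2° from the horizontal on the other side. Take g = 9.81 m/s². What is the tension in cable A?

Weight W = 140 × 9.81 = 1373 N acts straight down.
Horizontal: T_A cos 54° = T_B cos 68.2°  →  T_B = 1.583 T_A.
Vertical: T_A sin 54° + T_B sin 68.2° = 1373.
Substituting the horizontal relation into the vertical equation gives 2.279 T_A = 1373, so T_A = 602.7 N.

T_A ≈ 603 N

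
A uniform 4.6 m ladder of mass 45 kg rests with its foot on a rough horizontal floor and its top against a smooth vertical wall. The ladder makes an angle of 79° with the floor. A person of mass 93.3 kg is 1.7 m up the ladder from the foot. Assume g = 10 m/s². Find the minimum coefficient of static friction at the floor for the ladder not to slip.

ΣF_y = 0: N_floor = 45×10 + 93.3×10 = 1383 N.
Torques about the foot: N_wall · 4.6 sin 79° = 45×10×2.3 cos 79° + 93.3×10×1.7 cos 79° → N_wall = 110.76 N.
ΣF_x = 0: f_floor = N_wall = 110.76 N.
μ_min = f_floor / N_floor = 110.76 / 1383 = 0.08009.

μ_min ≈ 0.0801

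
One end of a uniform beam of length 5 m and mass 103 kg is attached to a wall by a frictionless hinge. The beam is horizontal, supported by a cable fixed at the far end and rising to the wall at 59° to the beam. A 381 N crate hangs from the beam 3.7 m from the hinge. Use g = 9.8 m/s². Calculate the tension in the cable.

Take torques about the hinge: T sin 59° · 5 = 103×9.8×2.5 + 381×3.7 = 3933.2 N·m.
So T = 3933.2 / (0.8572 × 5) = 917.72 N.

T ≈ 918 N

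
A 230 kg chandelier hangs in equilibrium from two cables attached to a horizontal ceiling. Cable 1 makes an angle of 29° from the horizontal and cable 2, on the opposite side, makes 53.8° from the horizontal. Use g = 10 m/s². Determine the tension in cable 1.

T_1 ≈ 1370 N

Weight W = 230 × 10 = 2300 N acts straight down.
Horizontal: T_1 cos 29° = T_2 cos 53.8°  →  T_2 = 1.481 T_1.
Vertical: T_1 sin 29° + T_2 sin 53.8° = 2300.
Substituting the horizontal relation into the vertical equation gives 1.68 T_1 = 2300, so T_1 = 1369 N.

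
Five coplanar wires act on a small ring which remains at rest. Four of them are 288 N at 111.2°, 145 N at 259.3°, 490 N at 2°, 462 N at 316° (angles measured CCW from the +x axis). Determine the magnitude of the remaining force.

Sum the known components: ΣF_x = 691 N, ΣF_y = -177.8 N.
For equilibrium the remaining force must supply (−ΣF_x, −ΣF_y) = (-691, 177.8) N.
Magnitude = √((-691)² + (177.8)²) = 713.5 N; direction = atan2(177.8, -691) = 165.6°.

F ≈ 713 N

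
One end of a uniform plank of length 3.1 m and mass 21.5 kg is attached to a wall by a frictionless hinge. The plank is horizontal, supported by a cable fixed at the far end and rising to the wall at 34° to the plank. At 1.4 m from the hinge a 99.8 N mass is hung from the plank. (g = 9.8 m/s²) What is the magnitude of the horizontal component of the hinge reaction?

Take torques about the hinge: T sin 34° · 3.1 = 21.5×9.8×1.55 + 99.8×1.4 = 466.31 N·m.
So T = 466.31 / (0.5592 × 3.1) = 269 N.
ΣF_x = 0: H_x = T cos 34° = 223.01 N.

H_x ≈ 223 N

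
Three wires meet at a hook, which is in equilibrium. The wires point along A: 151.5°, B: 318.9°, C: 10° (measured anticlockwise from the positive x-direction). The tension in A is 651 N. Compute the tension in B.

T_B ≈ 521 N

Resolve: ΣF_x = 651 cos 151.5° + T_B cos 318.9° + T_C cos 10° = 0.
        ΣF_y = 651 sin 151.5° + T_B sin 318.9° + T_C sin 10° = 0.
The known terms sum to (-572.1, 310.6) N, so 0.7536 T_B + 0.9848 T_C = 572.1 and -0.6574 T_B + 0.1736 T_C = -310.6.
Solving simultaneously: T_B = 520.7 N, T_C = 182.5 N.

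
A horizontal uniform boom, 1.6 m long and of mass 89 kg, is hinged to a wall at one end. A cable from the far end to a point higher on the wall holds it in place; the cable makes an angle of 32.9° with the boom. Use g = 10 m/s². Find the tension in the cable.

T ≈ 819 N

Take torques about the hinge: T sin 32.9° · 1.6 = 89×10×0.8 = 712 N·m.
So T = 712 / (0.5432 × 1.6) = 819.26 N.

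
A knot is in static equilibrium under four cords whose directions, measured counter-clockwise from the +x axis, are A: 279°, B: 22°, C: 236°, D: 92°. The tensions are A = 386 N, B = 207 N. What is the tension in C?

T_C ≈ 411 N

Resolve: ΣF_x = 386 cos 279° + 207 cos 22° + T_C cos 236° + T_D cos 92° = 0.
        ΣF_y = 386 sin 279° + 207 sin 22° + T_C sin 236° + T_D sin 92° = 0.
The known terms sum to (252.3, -303.7) N, so -0.5592 T_C − 0.0349 T_D = -252.3 and -0.8290 T_C + 0.9994 T_D = 303.7.
Solving simultaneously: T_C = 411 N, T_D = 644.8 N.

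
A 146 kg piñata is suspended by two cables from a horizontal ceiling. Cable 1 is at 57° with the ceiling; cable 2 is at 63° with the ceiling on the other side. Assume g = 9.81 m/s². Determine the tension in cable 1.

T_1 ≈ 751 N

Weight W = 146 × 9.81 = 1432 N acts straight down.
Horizontal: T_1 cos 57° = T_2 cos 63°  →  T_2 = 1.2 T_1.
Vertical: T_1 sin 57° + T_2 sin 63° = 1432.
Substituting the horizontal relation into the vertical equation gives 1.908 T_1 = 1432, so T_1 = 750.8 N.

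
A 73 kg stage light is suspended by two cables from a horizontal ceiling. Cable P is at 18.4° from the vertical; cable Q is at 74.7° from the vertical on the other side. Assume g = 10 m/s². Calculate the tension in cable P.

Angles from the horizontal: cable P is 90° − 18.4° = 71.6°, cable Q is 90° − 74.7° = 15.3°.
Weight W = 73 × 10 = 730 N acts straight down.
Horizontal: T_P cos 71.6° = T_Q cos 15.3°  →  T_Q = 0.3272 T_P.
Vertical: T_P sin 71.6° + T_Q sin 15.3° = 730.
Substituting the horizontal relation into the vertical equation gives 1.035 T_P = 730, so T_P = 705.2 N.

T_P ≈ 705 N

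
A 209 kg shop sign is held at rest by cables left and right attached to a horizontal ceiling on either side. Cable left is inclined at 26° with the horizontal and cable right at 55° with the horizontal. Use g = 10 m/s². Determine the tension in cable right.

T_right ≈ 1900 N

Weight W = 209 × 10 = 2090 N acts straight down.
Horizontal: T_left cos 26° = T_right cos 55°  →  T_left = 0.6382 T_right.
Vertical: T_left sin 26° + T_right sin 55° = 2090.
Substituting the horizontal relation into the vertical equation gives 1.099 T_right = 2090, so T_right = 1902 N.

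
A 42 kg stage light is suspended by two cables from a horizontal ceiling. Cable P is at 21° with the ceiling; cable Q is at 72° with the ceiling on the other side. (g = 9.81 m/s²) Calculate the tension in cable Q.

Weight W = 42 × 9.81 = 412 N acts straight down.
Horizontal: T_P cos 21° = T_Q cos 72°  →  T_P = 0.331 T_Q.
Vertical: T_P sin 21° + T_Q sin 72° = 412.
Substituting the horizontal relation into the vertical equation gives 1.07 T_Q = 412, so T_Q = 385.2 N.

T_Q ≈ 385 N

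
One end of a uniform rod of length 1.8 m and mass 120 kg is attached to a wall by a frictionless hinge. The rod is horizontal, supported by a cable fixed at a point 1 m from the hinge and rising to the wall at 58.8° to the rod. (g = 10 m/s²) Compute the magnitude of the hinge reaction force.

|H| ≈ 665 N

Take torques about the hinge: T sin 58.8° · 1 = 120×10×0.9 = 1080 N·m.
So T = 1080 / (0.8554 × 1) = 1262.6 N.
ΣF_x = 0: H_x = T cos 58.8° = 654.07 N.
ΣF_y = 0: H_y = (120×10) − T sin 58.8° = 1200 − 1080 = 120 N.
|H| = √(H_x² + H_y²) = √((654.07)² + (120)²) = 664.99 N.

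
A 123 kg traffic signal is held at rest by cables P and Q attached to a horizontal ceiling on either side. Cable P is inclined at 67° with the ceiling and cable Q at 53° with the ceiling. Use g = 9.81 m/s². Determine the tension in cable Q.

Weight W = 123 × 9.81 = 1207 N acts straight down.
Horizontal: T_P cos 67° = T_Q cos 53°  →  T_P = 1.54 T_Q.
Vertical: T_P sin 67° + T_Q sin 53° = 1207.
Substituting the horizontal relation into the vertical equation gives 2.216 T_Q = 1207, so T_Q = 544.4 N.

T_Q ≈ 544 N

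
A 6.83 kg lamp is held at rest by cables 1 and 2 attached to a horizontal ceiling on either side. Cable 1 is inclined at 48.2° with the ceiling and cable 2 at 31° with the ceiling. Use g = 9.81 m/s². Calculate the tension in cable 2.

Weight W = 6.83 × 9.81 = 67 N acts straight down.
Horizontal: T_1 cos 48.2° = T_2 cos 31°  →  T_1 = 1.286 T_2.
Vertical: T_1 sin 48.2° + T_2 sin 31° = 67.
Substituting the horizontal relation into the vertical equation gives 1.474 T_2 = 67, so T_2 = 45.46 N.

T_2 ≈ 45.5 N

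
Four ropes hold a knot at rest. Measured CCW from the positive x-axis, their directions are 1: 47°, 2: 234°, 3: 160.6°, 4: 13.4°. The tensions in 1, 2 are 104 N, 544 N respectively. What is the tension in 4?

Resolve: ΣF_x = 104 cos 47° + 544 cos 234° + T_3 cos 160.6° + T_4 cos 13.4° = 0.
        ΣF_y = 104 sin 47° + 544 sin 234° + T_3 sin 160.6° + T_4 sin 13.4° = 0.
The known terms sum to (-248.8, -364) N, so -0.9432 T_3 + 0.9728 T_4 = 248.8 and 0.3322 T_3 + 0.2317 T_4 = 364.
Solving simultaneously: T_3 = 547.3 N, T_4 = 786.4 N.

T_4 ≈ 786 N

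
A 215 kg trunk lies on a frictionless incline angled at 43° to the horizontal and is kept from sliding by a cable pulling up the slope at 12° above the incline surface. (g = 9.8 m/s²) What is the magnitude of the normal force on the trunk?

Take axes along and perpendicular to the incline. Weight components: W sin 43° = 1437 N down-slope, W cos 43° = 1541 N into the surface.
Along incline: T cos 12° = W sin 43° → T = 1469 N.
Perpendicular: N = W cos 43° − T sin 12° = 1236 N.

N ≈ 1240 N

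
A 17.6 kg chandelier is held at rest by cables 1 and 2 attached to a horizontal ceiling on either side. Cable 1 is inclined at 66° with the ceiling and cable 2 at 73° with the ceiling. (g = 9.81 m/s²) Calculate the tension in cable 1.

T_1 ≈ 76.9 N

Weight W = 17.6 × 9.81 = 172.7 N acts straight down.
Horizontal: T_1 cos 66° = T_2 cos 73°  →  T_2 = 1.391 T_1.
Vertical: T_1 sin 66° + T_2 sin 73° = 172.7.
Substituting the horizontal relation into the vertical equation gives 2.244 T_1 = 172.7, so T_1 = 76.94 N.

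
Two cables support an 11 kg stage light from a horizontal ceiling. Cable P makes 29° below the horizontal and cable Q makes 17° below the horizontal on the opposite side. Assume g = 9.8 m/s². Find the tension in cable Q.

T_Q ≈ 131 N

Weight W = 11 × 9.8 = 107.8 N acts straight down.
Horizontal: T_P cos 29° = T_Q cos 17°  →  T_P = 1.093 T_Q.
Vertical: T_P sin 29° + T_Q sin 17° = 107.8.
Substituting the horizontal relation into the vertical equation gives 0.8225 T_Q = 107.8, so T_Q = 131.1 N.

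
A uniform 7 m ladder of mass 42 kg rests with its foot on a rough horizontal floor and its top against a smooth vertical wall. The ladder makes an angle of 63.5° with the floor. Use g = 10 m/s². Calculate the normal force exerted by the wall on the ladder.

N_wall ≈ 105 N

Torques about the foot: N_wall · 7 sin 63.5° = 42×10×3.5 cos 63.5° → N_wall = 104.7 N.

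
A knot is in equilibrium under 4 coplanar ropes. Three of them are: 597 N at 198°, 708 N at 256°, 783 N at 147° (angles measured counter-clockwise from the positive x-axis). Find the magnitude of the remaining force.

Sum the known components: ΣF_x = -1396 N, ΣF_y = -445 N.
For equilibrium the remaining force must supply (−ΣF_x, −ΣF_y) = (1396, 445) N.
Magnitude = √((1396)² + (445)²) = 1465 N; direction = atan2(445, 1396) = 17.7°.

F ≈ 1460 N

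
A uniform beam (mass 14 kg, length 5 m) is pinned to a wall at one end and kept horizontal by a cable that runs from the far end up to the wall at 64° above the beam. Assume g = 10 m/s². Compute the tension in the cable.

Take torques about the hinge: T sin 64° · 5 = 14×10×2.5 = 350 N·m.
So T = 350 / (0.8988 × 5) = 77.882 N.

T ≈ 77.9 N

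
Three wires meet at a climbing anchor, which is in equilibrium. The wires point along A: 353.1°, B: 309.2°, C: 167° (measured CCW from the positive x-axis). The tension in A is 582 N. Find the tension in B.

T_B ≈ 101 N

Resolve: ΣF_x = 582 cos 353.1° + T_B cos 309.2° + T_C cos 167° = 0.
        ΣF_y = 582 sin 353.1° + T_B sin 309.2° + T_C sin 167° = 0.
The known terms sum to (577.8, -69.92) N, so 0.6320 T_B − 0.9744 T_C = -577.8 and -0.7749 T_B + 0.2250 T_C = 69.92.
Solving simultaneously: T_B = 100.9 N, T_C = 658.4 N.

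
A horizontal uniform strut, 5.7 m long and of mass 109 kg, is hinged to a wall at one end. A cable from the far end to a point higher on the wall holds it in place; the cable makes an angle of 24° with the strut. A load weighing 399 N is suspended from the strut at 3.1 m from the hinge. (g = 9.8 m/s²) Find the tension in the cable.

Take torques about the hinge: T sin 24° · 5.7 = 109×9.8×2.85 + 399×3.1 = 4281.3 N·m.
So T = 4281.3 / (0.4067 × 5.7) = 1846.6 N.

T ≈ 1850 N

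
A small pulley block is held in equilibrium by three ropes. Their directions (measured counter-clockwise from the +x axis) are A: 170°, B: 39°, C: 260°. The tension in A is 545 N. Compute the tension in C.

Resolve: ΣF_x = 545 cos 170° + T_B cos 39° + T_C cos 260° = 0.
        ΣF_y = 545 sin 170° + T_B sin 39° + T_C sin 260° = 0.
The known terms sum to (-536.7, 94.64) N, so 0.7771 T_B − 0.1736 T_C = 536.7 and 0.6293 T_B − 0.9848 T_C = -94.64.
Solving simultaneously: T_B = 830.7 N, T_C = 627 N.

T_C ≈ 627 N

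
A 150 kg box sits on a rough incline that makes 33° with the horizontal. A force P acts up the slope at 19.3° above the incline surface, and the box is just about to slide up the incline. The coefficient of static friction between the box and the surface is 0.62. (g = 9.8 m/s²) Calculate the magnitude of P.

On the verge of sliding up the incline, friction equals μN and acts down the slope.
Perpendicular: N + P sin 19.3° = W cos 33° = 1233 N.
Along incline: P cos 19.3° = W sin 33° + μN  with W sin 33° = 800.6 N.
Solving the pair for P and N: P = 1362 N, N = 782.6 N (and f = μN = 485.2 N).

P ≈ 1360 N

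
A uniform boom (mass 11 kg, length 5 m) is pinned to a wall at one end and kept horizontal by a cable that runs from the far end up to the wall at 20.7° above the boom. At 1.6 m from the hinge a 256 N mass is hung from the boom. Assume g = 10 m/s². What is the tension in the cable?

Take torques about the hinge: T sin 20.7° · 5 = 11×10×2.5 + 256×1.6 = 684.6 N·m.
So T = 684.6 / (0.3535 × 5) = 387.35 N.

T ≈ 387 N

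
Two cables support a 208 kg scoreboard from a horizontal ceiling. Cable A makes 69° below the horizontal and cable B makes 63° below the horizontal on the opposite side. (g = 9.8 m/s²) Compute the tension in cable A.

T_A ≈ 1250 N

Weight W = 208 × 9.8 = 2038 N acts straight down.
Horizontal: T_A cos 69° = T_B cos 63°  →  T_B = 0.7894 T_A.
Vertical: T_A sin 69° + T_B sin 63° = 2038.
Substituting the horizontal relation into the vertical equation gives 1.637 T_A = 2038, so T_A = 1245 N.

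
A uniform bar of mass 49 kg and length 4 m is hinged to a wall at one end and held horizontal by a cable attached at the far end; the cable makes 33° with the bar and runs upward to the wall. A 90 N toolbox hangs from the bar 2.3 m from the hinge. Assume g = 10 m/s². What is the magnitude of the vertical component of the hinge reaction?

|H_y| ≈ 283 N

Take torques about the hinge: T sin 33° · 4 = 49×10×2 + 90×2.3 = 1187 N·m.
So T = 1187 / (0.5446 × 4) = 544.86 N.
ΣF_y = 0: H_y = (49×10 + 90) − T sin 33° = 580 − 296.75 = 283.25 N.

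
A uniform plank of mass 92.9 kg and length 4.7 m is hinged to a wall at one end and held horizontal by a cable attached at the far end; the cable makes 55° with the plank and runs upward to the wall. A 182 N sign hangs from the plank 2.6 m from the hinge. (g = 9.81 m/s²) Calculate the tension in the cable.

T ≈ 679 N

Take torques about the hinge: T sin 55° · 4.7 = 92.9×9.81×2.35 + 182×2.6 = 2614.9 N·m.
So T = 2614.9 / (0.8192 × 4.7) = 679.18 N.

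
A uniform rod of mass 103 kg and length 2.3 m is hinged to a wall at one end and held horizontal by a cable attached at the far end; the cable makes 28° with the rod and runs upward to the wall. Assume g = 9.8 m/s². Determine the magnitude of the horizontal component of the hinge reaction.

H_x ≈ 949 N

Take torques about the hinge: T sin 28° · 2.3 = 103×9.8×1.15 = 1160.8 N·m.
So T = 1160.8 / (0.4695 × 2.3) = 1075 N.
ΣF_x = 0: H_x = T cos 28° = 949.2 N.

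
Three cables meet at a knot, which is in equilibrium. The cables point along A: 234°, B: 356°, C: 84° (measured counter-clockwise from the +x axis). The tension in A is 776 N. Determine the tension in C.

T_C ≈ 658 N

Resolve: ΣF_x = 776 cos 234° + T_B cos 356° + T_C cos 84° = 0.
        ΣF_y = 776 sin 234° + T_B sin 356° + T_C sin 84° = 0.
The known terms sum to (-456.1, -627.8) N, so 0.9976 T_B + 0.1045 T_C = 456.1 and -0.0698 T_B + 0.9945 T_C = 627.8.
Solving simultaneously: T_B = 388.2 N, T_C = 658.5 N.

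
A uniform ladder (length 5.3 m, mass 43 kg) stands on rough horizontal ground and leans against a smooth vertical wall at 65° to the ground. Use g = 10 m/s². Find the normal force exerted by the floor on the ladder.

ΣF_y = 0: N_floor = 43×10 = 430 N.

N_floor ≈ 430 N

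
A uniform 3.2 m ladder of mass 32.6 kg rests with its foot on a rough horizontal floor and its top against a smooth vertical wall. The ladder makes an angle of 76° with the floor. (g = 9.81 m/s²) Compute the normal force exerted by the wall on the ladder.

N_wall ≈ 39.9 N

Torques about the foot: N_wall · 3.2 sin 76° = 32.6×9.81×1.6 cos 76° → N_wall = 39.868 N.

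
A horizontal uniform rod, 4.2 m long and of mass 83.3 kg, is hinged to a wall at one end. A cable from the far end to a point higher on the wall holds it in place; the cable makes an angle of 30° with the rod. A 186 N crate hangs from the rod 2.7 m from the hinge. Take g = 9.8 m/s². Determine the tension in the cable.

T ≈ 1060 N

Take torques about the hinge: T sin 30° · 4.2 = 83.3×9.8×2.1 + 186×2.7 = 2216.5 N·m.
So T = 2216.5 / (0.5000 × 4.2) = 1055.5 N.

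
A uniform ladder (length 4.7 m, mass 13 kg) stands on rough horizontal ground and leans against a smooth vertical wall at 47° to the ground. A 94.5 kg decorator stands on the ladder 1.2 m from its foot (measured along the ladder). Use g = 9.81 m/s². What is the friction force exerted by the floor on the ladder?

Torques about the foot: N_wall · 4.7 sin 47° = 13×9.81×2.35 cos 47° + 94.5×9.81×1.2 cos 47° → N_wall = 280.18 N.
ΣF_x = 0: f_floor = N_wall = 280.18 N.

f ≈ 280 N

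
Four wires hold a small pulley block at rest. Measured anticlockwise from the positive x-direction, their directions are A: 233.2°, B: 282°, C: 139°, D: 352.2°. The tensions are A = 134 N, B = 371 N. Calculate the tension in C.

T_C ≈ 852 N

Resolve: ΣF_x = 134 cos 233.2° + 371 cos 282° + T_C cos 139° + T_D cos 352.2° = 0.
        ΣF_y = 134 sin 233.2° + 371 sin 282° + T_C sin 139° + T_D sin 352.2° = 0.
The known terms sum to (-3.134, -470.2) N, so -0.7547 T_C + 0.9907 T_D = 3.134 and 0.6561 T_C − 0.1357 T_D = 470.2.
Solving simultaneously: T_C = 851.5 N, T_D = 651.8 N.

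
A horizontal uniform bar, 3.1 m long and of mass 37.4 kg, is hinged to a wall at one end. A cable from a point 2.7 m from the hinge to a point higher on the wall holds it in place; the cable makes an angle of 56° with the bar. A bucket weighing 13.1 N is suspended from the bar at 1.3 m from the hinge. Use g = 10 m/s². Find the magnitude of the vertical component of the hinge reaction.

|H_y| ≈ 166 N

Take torques about the hinge: T sin 56° · 2.7 = 37.4×10×1.55 + 13.1×1.3 = 596.73 N·m.
So T = 596.73 / (0.8290 × 2.7) = 266.59 N.
ΣF_y = 0: H_y = (37.4×10 + 13.1) − T sin 56° = 387.1 − 221.01 = 166.09 N.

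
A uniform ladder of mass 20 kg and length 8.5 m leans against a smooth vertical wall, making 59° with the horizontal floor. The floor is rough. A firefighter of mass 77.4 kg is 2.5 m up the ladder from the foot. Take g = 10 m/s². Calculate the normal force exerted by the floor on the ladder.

N_floor ≈ 974 N

ΣF_y = 0: N_floor = 20×10 + 77.4×10 = 974 N.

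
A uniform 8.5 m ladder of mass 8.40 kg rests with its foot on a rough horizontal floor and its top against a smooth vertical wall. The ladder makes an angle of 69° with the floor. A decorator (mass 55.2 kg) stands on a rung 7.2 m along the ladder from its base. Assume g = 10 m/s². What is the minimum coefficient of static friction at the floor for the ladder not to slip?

ΣF_y = 0: N_floor = 8.40×10 + 55.2×10 = 636 N.
Torques about the foot: N_wall · 8.5 sin 69° = 8.40×10×4.25 cos 69° + 55.2×10×7.2 cos 69° → N_wall = 195.61 N.
ΣF_x = 0: f_floor = N_wall = 195.61 N.
μ_min = f_floor / N_floor = 195.61 / 636 = 0.3076.

μ_min ≈ 0.308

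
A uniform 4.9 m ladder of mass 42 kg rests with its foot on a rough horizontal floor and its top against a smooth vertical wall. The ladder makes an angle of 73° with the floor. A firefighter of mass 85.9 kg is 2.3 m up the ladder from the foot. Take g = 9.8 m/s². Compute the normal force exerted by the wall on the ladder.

Torques about the foot: N_wall · 4.9 sin 73° = 42×9.8×2.45 cos 73° + 85.9×9.8×2.3 cos 73° → N_wall = 183.73 N.

N_wall ≈ 184 N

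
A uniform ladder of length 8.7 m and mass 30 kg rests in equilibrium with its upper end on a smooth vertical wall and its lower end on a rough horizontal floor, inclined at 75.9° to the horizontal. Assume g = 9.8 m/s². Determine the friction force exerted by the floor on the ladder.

f ≈ 36.9 N

Torques about the foot: N_wall · 8.7 sin 75.9° = 30×9.8×4.35 cos 75.9° → N_wall = 36.924 N.
ΣF_x = 0: f_floor = N_wall = 36.924 N.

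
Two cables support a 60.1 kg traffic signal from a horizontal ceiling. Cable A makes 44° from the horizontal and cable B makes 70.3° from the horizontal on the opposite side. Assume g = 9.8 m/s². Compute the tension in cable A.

Weight W = 60.1 × 9.8 = 589 N acts straight down.
Horizontal: T_A cos 44° = T_B cos 70.3°  →  T_B = 2.134 T_A.
Vertical: T_A sin 44° + T_B sin 70.3° = 589.
Substituting the horizontal relation into the vertical equation gives 2.704 T_A = 589, so T_A = 217.8 N.

T_A ≈ 218 N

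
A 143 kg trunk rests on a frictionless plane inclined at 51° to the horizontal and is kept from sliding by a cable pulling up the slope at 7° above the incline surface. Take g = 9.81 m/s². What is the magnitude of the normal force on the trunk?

Take axes along and perpendicular to the incline. Weight components: W sin 51° = 1090 N down-slope, W cos 51° = 882.8 N into the surface.
Along incline: T cos 7° = W sin 51° → T = 1098 N.
Perpendicular: N = W cos 51° − T sin 7° = 749 N.

N ≈ 749 N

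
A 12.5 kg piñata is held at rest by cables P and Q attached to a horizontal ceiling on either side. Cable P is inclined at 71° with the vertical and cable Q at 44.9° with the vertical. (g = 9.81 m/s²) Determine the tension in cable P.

T_P ≈ 96.2 N

Angles from the horizontal: cable P is 90° − 71° = 19°, cable Q is 90° − 44.9° = 45.1°.
Weight W = 12.5 × 9.81 = 122.6 N acts straight down.
Horizontal: T_P cos 19° = T_Q cos 45.1°  →  T_Q = 1.34 T_P.
Vertical: T_P sin 19° + T_Q sin 45.1° = 122.6.
Substituting the horizontal relation into the vertical equation gives 1.274 T_P = 122.6, so T_P = 96.22 N.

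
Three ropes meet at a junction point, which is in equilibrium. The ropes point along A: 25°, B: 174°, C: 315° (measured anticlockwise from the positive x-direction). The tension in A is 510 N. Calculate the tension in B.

Resolve: ΣF_x = 510 cos 25° + T_B cos 174° + T_C cos 315° = 0.
        ΣF_y = 510 sin 25° + T_B sin 174° + T_C sin 315° = 0.
The known terms sum to (462.2, 215.5) N, so -0.9945 T_B + 0.7071 T_C = -462.2 and 0.1045 T_B − 0.7071 T_C = -215.5.
Solving simultaneously: T_B = 761.5 N, T_C = 417.4 N.

T_B ≈ 762 N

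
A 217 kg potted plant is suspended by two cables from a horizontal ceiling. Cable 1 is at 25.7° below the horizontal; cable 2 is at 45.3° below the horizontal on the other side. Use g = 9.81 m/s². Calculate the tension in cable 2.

Weight W = 217 × 9.81 = 2129 N acts straight down.
Horizontal: T_1 cos 25.7° = T_2 cos 45.3°  →  T_1 = 0.7806 T_2.
Vertical: T_1 sin 25.7° + T_2 sin 45.3° = 2129.
Substituting the horizontal relation into the vertical equation gives 1.049 T_2 = 2129, so T_2 = 2029 N.

T_2 ≈ 2030 N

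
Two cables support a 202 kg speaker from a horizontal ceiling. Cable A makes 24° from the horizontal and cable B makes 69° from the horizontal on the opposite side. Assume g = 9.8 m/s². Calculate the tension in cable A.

Weight W = 202 × 9.8 = 1980 N acts straight down.
Horizontal: T_A cos 24° = T_B cos 69°  →  T_B = 2.549 T_A.
Vertical: T_A sin 24° + T_B sin 69° = 1980.
Substituting the horizontal relation into the vertical equation gives 2.787 T_A = 1980, so T_A = 710.4 N.

T_A ≈ 710 N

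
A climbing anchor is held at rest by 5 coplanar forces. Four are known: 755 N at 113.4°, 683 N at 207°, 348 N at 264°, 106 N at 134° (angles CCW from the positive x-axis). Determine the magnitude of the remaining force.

Sum the known components: ΣF_x = -1018 N, ΣF_y = 113 N.
For equilibrium the remaining force must supply (−ΣF_x, −ΣF_y) = (1018, -113) N.
Magnitude = √((1018)² + (-113)²) = 1025 N; direction = atan2(-113, 1018) = 353.7°.

F ≈ 1020 N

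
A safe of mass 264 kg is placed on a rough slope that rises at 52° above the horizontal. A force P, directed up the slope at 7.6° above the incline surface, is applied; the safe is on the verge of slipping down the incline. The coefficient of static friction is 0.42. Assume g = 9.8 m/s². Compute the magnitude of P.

On the verge of sliding down the incline, friction equals μN and acts up the slope.
Perpendicular: N + P sin 7.6° = W cos 52° = 1593 N.
Along incline: P cos 7.6° + μN = W sin 52° with W sin 52° = 2039 N.
Solving the pair for P and N: P = 1464 N, N = 1399 N (and f = μN = 587.7 N).

P ≈ 1460 N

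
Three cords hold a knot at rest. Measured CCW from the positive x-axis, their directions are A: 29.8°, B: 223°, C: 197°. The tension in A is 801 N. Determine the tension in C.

Resolve: ΣF_x = 801 cos 29.8° + T_B cos 223° + T_C cos 197° = 0.
        ΣF_y = 801 sin 29.8° + T_B sin 223° + T_C sin 197° = 0.
The known terms sum to (695.1, 398.1) N, so -0.7314 T_B − 0.9563 T_C = -695.1 and -0.6820 T_B − 0.2924 T_C = -398.1.
Solving simultaneously: T_B = 404.8 N, T_C = 417.2 N.

T_C ≈ 417 N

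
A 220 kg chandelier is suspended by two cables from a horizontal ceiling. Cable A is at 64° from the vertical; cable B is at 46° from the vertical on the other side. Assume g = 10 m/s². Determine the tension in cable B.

T_B ≈ 2100 N

Angles from the horizontal: cable A is 90° − 64° = 26°, cable B is 90° − 46° = 44°.
Weight W = 220 × 10 = 2200 N acts straight down.
Horizontal: T_A cos 26° = T_B cos 44°  →  T_A = 0.8003 T_B.
Vertical: T_A sin 26° + T_B sin 44° = 2200.
Substituting the horizontal relation into the vertical equation gives 1.046 T_B = 2200, so T_B = 2104 N.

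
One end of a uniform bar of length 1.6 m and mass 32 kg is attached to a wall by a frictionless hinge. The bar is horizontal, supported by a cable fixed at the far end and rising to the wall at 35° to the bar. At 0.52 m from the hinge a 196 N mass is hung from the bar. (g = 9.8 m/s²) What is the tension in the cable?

Take torques about the hinge: T sin 35° · 1.6 = 32×9.8×0.8 + 196×0.52 = 352.8 N·m.
So T = 352.8 / (0.5736 × 1.6) = 384.43 N.

T ≈ 384 N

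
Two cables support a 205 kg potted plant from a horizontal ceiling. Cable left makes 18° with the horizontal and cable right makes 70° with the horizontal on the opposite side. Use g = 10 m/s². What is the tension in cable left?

Weight W = 205 × 10 = 2050 N acts straight down.
Horizontal: T_left cos 18° = T_right cos 70°  →  T_right = 2.781 T_left.
Vertical: T_left sin 18° + T_right sin 70° = 2050.
Substituting the horizontal relation into the vertical equation gives 2.922 T_left = 2050, so T_left = 701.6 N.

T_left ≈ 702 N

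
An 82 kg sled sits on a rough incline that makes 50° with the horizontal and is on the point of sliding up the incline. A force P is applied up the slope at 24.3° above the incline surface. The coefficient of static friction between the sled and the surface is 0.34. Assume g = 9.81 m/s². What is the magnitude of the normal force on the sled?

N ≈ 207 N

On the verge of sliding up the incline, friction equals μN and acts down the slope.
Perpendicular: N + P sin 24.3° = W cos 50° = 517.1 N.
Along incline: P cos 24.3° = W sin 50° + μN  with W sin 50° = 616.2 N.
Solving the pair for P and N: P = 753.4 N, N = 207.1 N (and f = μN = 70.4 N).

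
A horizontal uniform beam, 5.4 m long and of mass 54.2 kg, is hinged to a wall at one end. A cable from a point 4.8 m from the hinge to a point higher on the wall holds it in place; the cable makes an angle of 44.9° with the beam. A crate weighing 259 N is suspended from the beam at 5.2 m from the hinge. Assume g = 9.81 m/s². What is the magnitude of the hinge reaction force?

|H| ≈ 619 N

Take torques about the hinge: T sin 44.9° · 4.8 = 54.2×9.81×2.7 + 259×5.2 = 2782.4 N·m.
So T = 2782.4 / (0.7059 × 4.8) = 821.21 N.
ΣF_x = 0: H_x = T cos 44.9° = 581.69 N.
ΣF_y = 0: H_y = (54.2×9.81 + 259) − T sin 44.9° = 790.7 − 579.67 = 211.04 N.
|H| = √(H_x² + H_y²) = √((581.69)² + (211.04)²) = 618.79 N.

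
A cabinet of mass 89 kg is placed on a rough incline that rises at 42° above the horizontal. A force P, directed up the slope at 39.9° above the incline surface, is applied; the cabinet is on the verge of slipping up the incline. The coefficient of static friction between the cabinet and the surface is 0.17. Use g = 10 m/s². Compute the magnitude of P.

P ≈ 808 N

On the verge of sliding up the incline, friction equals μN and acts down the slope.
Perpendicular: N + P sin 39.9° = W cos 42° = 661.4 N.
Along incline: P cos 39.9° = W sin 42° + μN  with W sin 42° = 595.5 N.
Solving the pair for P and N: P = 808 N, N = 143.1 N (and f = μN = 24.33 N).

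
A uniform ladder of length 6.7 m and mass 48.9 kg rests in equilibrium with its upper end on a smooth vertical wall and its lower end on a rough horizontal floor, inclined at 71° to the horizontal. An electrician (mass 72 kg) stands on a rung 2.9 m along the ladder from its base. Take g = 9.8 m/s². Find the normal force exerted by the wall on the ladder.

N_wall ≈ 188 N

Torques about the foot: N_wall · 6.7 sin 71° = 48.9×9.8×3.35 cos 71° + 72×9.8×2.9 cos 71° → N_wall = 187.67 N.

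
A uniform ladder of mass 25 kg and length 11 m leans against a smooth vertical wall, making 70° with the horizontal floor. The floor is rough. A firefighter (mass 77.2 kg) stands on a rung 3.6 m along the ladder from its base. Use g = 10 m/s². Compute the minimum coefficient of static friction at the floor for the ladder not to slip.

μ_min ≈ 0.134

ΣF_y = 0: N_floor = 25×10 + 77.2×10 = 1022 N.
Torques about the foot: N_wall · 11 sin 70° = 25×10×5.5 cos 70° + 77.2×10×3.6 cos 70° → N_wall = 137.46 N.
ΣF_x = 0: f_floor = N_wall = 137.46 N.
μ_min = f_floor / N_floor = 137.46 / 1022 = 0.1345.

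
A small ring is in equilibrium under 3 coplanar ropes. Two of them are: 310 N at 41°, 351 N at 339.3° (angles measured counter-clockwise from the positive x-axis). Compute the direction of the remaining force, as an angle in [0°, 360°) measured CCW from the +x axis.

θ ≈ 188°

Sum the known components: ΣF_x = 562.3 N, ΣF_y = 79.31 N.
For equilibrium the remaining force must supply (−ΣF_x, −ΣF_y) = (-562.3, -79.31) N.
Magnitude = √((-562.3)² + (-79.31)²) = 567.9 N; direction = atan2(-79.31, -562.3) = 188.0°.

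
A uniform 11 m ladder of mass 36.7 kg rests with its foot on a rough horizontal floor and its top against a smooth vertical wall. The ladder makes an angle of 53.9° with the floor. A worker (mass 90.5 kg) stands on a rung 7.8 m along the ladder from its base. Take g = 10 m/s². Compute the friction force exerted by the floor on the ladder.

Torques about the foot: N_wall · 11 sin 53.9° = 36.7×10×5.5 cos 53.9° + 90.5×10×7.8 cos 53.9° → N_wall = 601.77 N.
ΣF_x = 0: f_floor = N_wall = 601.77 N.

f ≈ 602 N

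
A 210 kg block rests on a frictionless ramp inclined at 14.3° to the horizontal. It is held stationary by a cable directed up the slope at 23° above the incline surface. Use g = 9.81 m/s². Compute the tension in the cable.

Take axes along and perpendicular to the incline. Weight components: W sin 14.3° = 508.8 N down-slope, W cos 14.3° = 1996 N into the surface.
Along incline: T cos 23° = W sin 14.3° → T = 552.8 N.
Perpendicular: N = W cos 14.3° − T sin 23° = 1780 N.

T ≈ 553 N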